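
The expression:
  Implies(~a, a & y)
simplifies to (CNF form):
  a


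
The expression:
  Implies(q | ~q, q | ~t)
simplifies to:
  q | ~t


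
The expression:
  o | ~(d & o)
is always true.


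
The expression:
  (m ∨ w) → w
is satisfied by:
  {w: True, m: False}
  {m: False, w: False}
  {m: True, w: True}


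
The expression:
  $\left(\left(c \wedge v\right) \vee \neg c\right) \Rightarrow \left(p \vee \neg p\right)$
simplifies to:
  $\text{True}$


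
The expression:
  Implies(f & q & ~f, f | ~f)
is always true.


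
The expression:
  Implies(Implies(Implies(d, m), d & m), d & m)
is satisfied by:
  {m: True, d: False}
  {d: False, m: False}
  {d: True, m: True}


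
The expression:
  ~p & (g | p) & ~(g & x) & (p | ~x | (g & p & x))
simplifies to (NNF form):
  g & ~p & ~x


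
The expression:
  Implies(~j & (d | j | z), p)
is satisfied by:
  {p: True, j: True, d: False, z: False}
  {z: True, p: True, j: True, d: False}
  {p: True, j: True, d: True, z: False}
  {z: True, p: True, j: True, d: True}
  {p: True, d: False, j: False, z: False}
  {p: True, z: True, d: False, j: False}
  {p: True, d: True, j: False, z: False}
  {p: True, z: True, d: True, j: False}
  {j: True, z: False, d: False, p: False}
  {z: True, j: True, d: False, p: False}
  {j: True, d: True, z: False, p: False}
  {z: True, j: True, d: True, p: False}
  {z: False, d: False, j: False, p: False}


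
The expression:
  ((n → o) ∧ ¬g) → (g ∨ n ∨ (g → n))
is always true.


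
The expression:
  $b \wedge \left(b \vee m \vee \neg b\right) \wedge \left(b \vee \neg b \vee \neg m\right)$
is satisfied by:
  {b: True}


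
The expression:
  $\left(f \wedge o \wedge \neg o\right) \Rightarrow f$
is always true.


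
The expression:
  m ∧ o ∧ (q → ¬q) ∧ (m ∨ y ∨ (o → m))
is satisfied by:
  {m: True, o: True, q: False}


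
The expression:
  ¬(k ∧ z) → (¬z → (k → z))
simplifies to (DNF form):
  z ∨ ¬k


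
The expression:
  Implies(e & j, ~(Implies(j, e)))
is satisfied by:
  {e: False, j: False}
  {j: True, e: False}
  {e: True, j: False}


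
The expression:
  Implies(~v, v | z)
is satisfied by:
  {z: True, v: True}
  {z: True, v: False}
  {v: True, z: False}


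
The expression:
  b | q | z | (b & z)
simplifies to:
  b | q | z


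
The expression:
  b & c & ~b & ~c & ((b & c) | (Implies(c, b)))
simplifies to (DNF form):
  False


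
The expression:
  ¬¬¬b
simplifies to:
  ¬b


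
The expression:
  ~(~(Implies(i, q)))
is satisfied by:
  {q: True, i: False}
  {i: False, q: False}
  {i: True, q: True}


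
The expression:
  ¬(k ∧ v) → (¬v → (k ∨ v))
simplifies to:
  k ∨ v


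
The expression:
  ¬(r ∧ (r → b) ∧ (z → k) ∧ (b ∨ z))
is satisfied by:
  {z: True, k: False, b: False, r: False}
  {r: False, k: False, z: False, b: False}
  {z: True, k: True, r: False, b: False}
  {k: True, r: False, z: False, b: False}
  {r: True, z: True, k: False, b: False}
  {r: True, k: False, z: False, b: False}
  {r: True, z: True, k: True, b: False}
  {r: True, k: True, z: False, b: False}
  {b: True, z: True, r: False, k: False}
  {b: True, r: False, k: False, z: False}
  {b: True, z: True, k: True, r: False}
  {b: True, k: True, r: False, z: False}
  {b: True, z: True, r: True, k: False}


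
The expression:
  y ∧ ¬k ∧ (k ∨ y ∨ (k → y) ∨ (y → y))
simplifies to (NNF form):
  y ∧ ¬k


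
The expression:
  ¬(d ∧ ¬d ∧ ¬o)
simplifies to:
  True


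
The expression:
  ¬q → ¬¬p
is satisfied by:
  {q: True, p: True}
  {q: True, p: False}
  {p: True, q: False}


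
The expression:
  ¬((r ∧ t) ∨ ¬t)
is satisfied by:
  {t: True, r: False}


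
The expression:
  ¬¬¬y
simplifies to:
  ¬y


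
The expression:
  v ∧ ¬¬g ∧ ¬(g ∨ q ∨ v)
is never true.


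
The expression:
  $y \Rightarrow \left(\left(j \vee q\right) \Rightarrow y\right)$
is always true.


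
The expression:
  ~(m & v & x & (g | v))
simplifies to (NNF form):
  ~m | ~v | ~x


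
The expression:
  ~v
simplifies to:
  ~v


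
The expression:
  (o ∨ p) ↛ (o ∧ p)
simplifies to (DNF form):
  (o ∧ ¬p) ∨ (p ∧ ¬o)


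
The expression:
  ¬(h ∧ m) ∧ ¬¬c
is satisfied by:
  {c: True, h: False, m: False}
  {c: True, m: True, h: False}
  {c: True, h: True, m: False}


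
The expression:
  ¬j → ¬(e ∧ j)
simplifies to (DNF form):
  True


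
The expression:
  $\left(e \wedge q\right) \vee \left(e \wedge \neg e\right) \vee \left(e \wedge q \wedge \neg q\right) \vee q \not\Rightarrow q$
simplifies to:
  $e \wedge q$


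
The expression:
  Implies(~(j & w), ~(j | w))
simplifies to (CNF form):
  (j | ~j) & (j | ~w) & (w | ~j) & (w | ~w)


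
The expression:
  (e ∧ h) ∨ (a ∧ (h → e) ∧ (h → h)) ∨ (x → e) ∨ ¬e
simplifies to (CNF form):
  True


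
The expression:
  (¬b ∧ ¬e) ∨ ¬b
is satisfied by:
  {b: False}


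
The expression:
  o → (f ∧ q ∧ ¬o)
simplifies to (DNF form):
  ¬o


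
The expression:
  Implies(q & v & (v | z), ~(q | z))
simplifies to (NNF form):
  ~q | ~v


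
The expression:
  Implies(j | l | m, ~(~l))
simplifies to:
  l | (~j & ~m)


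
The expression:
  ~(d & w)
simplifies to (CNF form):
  ~d | ~w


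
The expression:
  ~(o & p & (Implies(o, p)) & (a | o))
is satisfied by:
  {p: False, o: False}
  {o: True, p: False}
  {p: True, o: False}


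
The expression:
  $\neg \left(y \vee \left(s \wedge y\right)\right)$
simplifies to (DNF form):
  $\neg y$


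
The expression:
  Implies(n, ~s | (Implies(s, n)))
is always true.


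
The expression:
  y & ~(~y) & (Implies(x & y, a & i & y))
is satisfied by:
  {i: True, a: True, y: True, x: False}
  {i: True, y: True, a: False, x: False}
  {a: True, y: True, i: False, x: False}
  {y: True, i: False, a: False, x: False}
  {i: True, x: True, a: True, y: True}


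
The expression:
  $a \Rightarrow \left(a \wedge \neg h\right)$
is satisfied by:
  {h: False, a: False}
  {a: True, h: False}
  {h: True, a: False}


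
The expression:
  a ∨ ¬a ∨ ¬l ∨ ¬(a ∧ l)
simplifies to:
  True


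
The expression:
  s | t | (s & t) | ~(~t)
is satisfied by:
  {t: True, s: True}
  {t: True, s: False}
  {s: True, t: False}


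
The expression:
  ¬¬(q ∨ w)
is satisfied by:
  {q: True, w: True}
  {q: True, w: False}
  {w: True, q: False}


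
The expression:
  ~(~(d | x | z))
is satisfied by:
  {x: True, d: True, z: True}
  {x: True, d: True, z: False}
  {x: True, z: True, d: False}
  {x: True, z: False, d: False}
  {d: True, z: True, x: False}
  {d: True, z: False, x: False}
  {z: True, d: False, x: False}


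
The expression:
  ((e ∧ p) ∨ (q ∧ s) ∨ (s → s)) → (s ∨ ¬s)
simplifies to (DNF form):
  True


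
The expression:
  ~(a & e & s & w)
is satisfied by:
  {s: False, e: False, a: False, w: False}
  {w: True, s: False, e: False, a: False}
  {a: True, s: False, e: False, w: False}
  {w: True, a: True, s: False, e: False}
  {e: True, w: False, s: False, a: False}
  {w: True, e: True, s: False, a: False}
  {a: True, e: True, w: False, s: False}
  {w: True, a: True, e: True, s: False}
  {s: True, a: False, e: False, w: False}
  {w: True, s: True, a: False, e: False}
  {a: True, s: True, w: False, e: False}
  {w: True, a: True, s: True, e: False}
  {e: True, s: True, a: False, w: False}
  {w: True, e: True, s: True, a: False}
  {a: True, e: True, s: True, w: False}


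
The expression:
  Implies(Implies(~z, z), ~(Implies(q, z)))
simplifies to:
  ~z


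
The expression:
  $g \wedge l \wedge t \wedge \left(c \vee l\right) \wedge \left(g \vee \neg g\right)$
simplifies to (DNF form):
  $g \wedge l \wedge t$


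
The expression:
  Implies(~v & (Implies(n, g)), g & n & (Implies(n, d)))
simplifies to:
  v | (d & n) | (n & ~g)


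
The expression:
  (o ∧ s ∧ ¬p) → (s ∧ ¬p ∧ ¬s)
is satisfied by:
  {p: True, s: False, o: False}
  {s: False, o: False, p: False}
  {o: True, p: True, s: False}
  {o: True, s: False, p: False}
  {p: True, s: True, o: False}
  {s: True, p: False, o: False}
  {o: True, s: True, p: True}


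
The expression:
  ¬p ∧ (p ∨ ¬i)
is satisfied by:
  {i: False, p: False}


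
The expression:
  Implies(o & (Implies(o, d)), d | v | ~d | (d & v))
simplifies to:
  True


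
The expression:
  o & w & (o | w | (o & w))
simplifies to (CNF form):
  o & w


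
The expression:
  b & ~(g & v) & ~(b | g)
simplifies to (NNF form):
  False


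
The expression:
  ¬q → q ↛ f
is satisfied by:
  {q: True}


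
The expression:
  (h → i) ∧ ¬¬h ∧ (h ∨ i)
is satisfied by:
  {h: True, i: True}


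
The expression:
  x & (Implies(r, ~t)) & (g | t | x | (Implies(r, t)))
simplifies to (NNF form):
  x & (~r | ~t)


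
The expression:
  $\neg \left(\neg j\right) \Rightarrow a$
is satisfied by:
  {a: True, j: False}
  {j: False, a: False}
  {j: True, a: True}


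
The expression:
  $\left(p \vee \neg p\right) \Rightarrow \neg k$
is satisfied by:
  {k: False}


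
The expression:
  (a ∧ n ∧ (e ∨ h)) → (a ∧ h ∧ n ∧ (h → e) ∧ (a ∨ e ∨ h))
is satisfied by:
  {h: False, e: False, n: False, a: False}
  {e: True, a: False, h: False, n: False}
  {h: True, a: False, e: False, n: False}
  {e: True, h: True, a: False, n: False}
  {a: True, h: False, e: False, n: False}
  {a: True, e: True, h: False, n: False}
  {a: True, h: True, e: False, n: False}
  {a: True, e: True, h: True, n: False}
  {n: True, a: False, h: False, e: False}
  {n: True, e: True, a: False, h: False}
  {n: True, h: True, a: False, e: False}
  {n: True, e: True, h: True, a: False}
  {n: True, a: True, h: False, e: False}
  {n: True, e: True, a: True, h: True}


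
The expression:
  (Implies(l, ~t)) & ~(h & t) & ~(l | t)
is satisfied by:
  {l: False, t: False}


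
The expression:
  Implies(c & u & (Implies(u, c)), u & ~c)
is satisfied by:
  {u: False, c: False}
  {c: True, u: False}
  {u: True, c: False}


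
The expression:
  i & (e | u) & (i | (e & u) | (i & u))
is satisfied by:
  {i: True, e: True, u: True}
  {i: True, e: True, u: False}
  {i: True, u: True, e: False}


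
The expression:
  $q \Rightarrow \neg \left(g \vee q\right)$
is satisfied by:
  {q: False}


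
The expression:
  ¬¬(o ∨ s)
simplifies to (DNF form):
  o ∨ s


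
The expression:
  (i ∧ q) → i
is always true.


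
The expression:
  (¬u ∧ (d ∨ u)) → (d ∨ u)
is always true.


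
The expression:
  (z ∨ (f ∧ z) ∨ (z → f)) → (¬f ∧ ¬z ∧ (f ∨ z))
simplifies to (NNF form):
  False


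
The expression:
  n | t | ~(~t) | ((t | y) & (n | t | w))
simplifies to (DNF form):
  n | t | (w & y)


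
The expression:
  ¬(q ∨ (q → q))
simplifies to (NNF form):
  False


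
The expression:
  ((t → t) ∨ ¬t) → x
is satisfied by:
  {x: True}


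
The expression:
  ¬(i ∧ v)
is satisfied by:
  {v: False, i: False}
  {i: True, v: False}
  {v: True, i: False}


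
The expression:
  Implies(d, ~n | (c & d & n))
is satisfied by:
  {c: True, d: False, n: False}
  {c: False, d: False, n: False}
  {n: True, c: True, d: False}
  {n: True, c: False, d: False}
  {d: True, c: True, n: False}
  {d: True, c: False, n: False}
  {d: True, n: True, c: True}


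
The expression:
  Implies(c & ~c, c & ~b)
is always true.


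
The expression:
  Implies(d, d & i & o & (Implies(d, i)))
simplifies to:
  ~d | (i & o)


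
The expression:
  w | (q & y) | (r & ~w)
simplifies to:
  r | w | (q & y)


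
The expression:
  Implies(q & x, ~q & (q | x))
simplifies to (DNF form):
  ~q | ~x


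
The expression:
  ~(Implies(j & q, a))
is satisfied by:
  {j: True, q: True, a: False}


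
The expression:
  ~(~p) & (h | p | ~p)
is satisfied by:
  {p: True}


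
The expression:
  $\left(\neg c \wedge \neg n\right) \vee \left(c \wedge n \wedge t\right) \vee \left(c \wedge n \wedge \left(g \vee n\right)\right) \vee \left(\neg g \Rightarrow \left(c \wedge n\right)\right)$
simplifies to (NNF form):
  $g \vee \left(c \wedge n\right) \vee \left(\neg c \wedge \neg n\right)$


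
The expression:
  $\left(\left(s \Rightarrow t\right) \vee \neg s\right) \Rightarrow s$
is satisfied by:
  {s: True}


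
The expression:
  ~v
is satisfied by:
  {v: False}


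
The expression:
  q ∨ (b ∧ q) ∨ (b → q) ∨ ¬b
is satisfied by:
  {q: True, b: False}
  {b: False, q: False}
  {b: True, q: True}


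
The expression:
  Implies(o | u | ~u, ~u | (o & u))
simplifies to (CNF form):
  o | ~u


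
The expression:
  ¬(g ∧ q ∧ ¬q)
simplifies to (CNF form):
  True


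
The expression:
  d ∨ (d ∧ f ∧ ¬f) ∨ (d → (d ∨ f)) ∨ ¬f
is always true.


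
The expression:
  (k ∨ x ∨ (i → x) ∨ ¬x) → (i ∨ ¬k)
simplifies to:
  i ∨ ¬k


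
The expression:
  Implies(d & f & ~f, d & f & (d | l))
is always true.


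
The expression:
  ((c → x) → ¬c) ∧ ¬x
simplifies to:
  ¬x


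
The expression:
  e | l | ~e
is always true.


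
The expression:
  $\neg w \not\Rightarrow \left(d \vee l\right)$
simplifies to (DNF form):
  $\neg d \wedge \neg l \wedge \neg w$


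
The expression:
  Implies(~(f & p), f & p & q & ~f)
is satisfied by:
  {p: True, f: True}


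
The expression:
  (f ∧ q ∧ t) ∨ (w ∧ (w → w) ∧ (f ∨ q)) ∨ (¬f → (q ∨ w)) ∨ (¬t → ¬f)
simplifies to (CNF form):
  True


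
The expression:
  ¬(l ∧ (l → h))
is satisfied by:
  {l: False, h: False}
  {h: True, l: False}
  {l: True, h: False}


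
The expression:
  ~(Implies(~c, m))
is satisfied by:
  {c: False, m: False}


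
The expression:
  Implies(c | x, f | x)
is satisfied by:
  {x: True, f: True, c: False}
  {x: True, f: False, c: False}
  {f: True, x: False, c: False}
  {x: False, f: False, c: False}
  {x: True, c: True, f: True}
  {x: True, c: True, f: False}
  {c: True, f: True, x: False}


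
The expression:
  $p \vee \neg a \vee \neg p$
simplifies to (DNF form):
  $\text{True}$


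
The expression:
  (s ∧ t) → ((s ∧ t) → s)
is always true.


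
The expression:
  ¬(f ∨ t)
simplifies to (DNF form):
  ¬f ∧ ¬t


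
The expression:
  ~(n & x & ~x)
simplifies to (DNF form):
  True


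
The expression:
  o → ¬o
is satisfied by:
  {o: False}


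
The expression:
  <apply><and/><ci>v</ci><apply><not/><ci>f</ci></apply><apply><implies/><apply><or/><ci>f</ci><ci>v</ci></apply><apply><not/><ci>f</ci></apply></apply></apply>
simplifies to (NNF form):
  <apply><and/><ci>v</ci><apply><not/><ci>f</ci></apply></apply>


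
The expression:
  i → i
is always true.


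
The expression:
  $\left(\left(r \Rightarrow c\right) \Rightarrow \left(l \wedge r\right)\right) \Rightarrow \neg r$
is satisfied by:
  {c: True, l: False, r: False}
  {l: False, r: False, c: False}
  {c: True, l: True, r: False}
  {l: True, c: False, r: False}
  {r: True, c: True, l: False}


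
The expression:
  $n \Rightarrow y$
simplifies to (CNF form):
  $y \vee \neg n$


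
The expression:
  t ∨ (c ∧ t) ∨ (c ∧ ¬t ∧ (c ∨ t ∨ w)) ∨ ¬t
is always true.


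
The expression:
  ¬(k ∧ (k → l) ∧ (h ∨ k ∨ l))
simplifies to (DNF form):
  ¬k ∨ ¬l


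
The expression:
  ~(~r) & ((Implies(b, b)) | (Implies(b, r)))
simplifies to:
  r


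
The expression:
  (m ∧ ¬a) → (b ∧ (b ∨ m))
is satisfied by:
  {a: True, b: True, m: False}
  {a: True, m: False, b: False}
  {b: True, m: False, a: False}
  {b: False, m: False, a: False}
  {a: True, b: True, m: True}
  {a: True, m: True, b: False}
  {b: True, m: True, a: False}


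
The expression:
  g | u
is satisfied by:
  {g: True, u: True}
  {g: True, u: False}
  {u: True, g: False}


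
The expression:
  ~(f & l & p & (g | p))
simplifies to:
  ~f | ~l | ~p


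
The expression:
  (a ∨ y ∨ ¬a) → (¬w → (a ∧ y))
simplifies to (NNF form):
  w ∨ (a ∧ y)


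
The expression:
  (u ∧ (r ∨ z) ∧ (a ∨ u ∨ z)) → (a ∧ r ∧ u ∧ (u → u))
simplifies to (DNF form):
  (a ∧ r) ∨ (¬r ∧ ¬z) ∨ ¬u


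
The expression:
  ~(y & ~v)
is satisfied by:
  {v: True, y: False}
  {y: False, v: False}
  {y: True, v: True}


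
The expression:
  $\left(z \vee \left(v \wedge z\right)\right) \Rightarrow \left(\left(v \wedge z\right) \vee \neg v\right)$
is always true.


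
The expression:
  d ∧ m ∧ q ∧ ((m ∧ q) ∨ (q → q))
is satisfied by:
  {m: True, d: True, q: True}


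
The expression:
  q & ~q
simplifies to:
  False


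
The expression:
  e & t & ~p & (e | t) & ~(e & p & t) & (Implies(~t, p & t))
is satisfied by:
  {t: True, e: True, p: False}


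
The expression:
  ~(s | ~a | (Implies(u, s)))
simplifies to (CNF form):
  a & u & ~s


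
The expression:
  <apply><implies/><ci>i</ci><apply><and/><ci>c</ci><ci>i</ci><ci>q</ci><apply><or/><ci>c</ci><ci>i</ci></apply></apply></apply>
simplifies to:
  <apply><or/><apply><not/><ci>i</ci></apply><apply><and/><ci>c</ci><ci>q</ci></apply></apply>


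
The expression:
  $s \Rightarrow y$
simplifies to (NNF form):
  $y \vee \neg s$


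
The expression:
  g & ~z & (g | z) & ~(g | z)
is never true.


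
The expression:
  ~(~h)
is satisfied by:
  {h: True}


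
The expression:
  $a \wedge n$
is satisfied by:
  {a: True, n: True}


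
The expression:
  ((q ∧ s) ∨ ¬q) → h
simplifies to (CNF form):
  (h ∨ q) ∧ (h ∨ ¬s)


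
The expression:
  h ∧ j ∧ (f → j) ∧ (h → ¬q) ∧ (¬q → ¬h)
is never true.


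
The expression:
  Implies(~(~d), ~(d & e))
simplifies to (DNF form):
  ~d | ~e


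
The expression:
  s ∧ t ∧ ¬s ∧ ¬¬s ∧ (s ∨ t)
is never true.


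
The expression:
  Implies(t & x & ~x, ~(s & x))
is always true.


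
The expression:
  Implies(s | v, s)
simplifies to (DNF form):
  s | ~v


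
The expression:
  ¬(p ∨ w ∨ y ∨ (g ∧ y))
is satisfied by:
  {y: False, p: False, w: False}


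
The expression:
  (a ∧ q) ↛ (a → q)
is never true.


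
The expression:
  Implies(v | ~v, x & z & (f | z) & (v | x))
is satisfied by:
  {z: True, x: True}


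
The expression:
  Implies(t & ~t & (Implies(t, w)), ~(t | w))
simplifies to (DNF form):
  True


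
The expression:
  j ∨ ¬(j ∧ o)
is always true.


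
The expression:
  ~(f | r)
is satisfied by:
  {r: False, f: False}


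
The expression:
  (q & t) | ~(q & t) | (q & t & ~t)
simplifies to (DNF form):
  True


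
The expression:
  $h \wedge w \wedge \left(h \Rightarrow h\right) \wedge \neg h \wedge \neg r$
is never true.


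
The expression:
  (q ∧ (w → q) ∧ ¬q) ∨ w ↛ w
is never true.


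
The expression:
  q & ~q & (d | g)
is never true.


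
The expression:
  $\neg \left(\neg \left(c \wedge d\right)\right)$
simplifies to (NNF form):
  $c \wedge d$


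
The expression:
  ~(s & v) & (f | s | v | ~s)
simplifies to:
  ~s | ~v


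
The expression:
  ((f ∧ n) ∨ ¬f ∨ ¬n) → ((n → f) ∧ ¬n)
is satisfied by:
  {n: False}


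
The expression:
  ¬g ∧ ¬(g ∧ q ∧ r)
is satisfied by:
  {g: False}


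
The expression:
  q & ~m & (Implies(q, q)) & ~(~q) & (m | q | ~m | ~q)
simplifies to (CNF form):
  q & ~m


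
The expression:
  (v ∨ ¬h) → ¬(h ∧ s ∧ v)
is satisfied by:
  {s: False, v: False, h: False}
  {h: True, s: False, v: False}
  {v: True, s: False, h: False}
  {h: True, v: True, s: False}
  {s: True, h: False, v: False}
  {h: True, s: True, v: False}
  {v: True, s: True, h: False}


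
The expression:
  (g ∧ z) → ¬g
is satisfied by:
  {g: False, z: False}
  {z: True, g: False}
  {g: True, z: False}


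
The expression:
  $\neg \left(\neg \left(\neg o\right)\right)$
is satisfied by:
  {o: False}


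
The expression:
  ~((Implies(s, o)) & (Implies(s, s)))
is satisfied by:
  {s: True, o: False}


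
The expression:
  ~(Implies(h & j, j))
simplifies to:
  False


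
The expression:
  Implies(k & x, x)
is always true.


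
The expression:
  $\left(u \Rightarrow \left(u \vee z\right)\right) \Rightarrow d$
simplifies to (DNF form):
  $d$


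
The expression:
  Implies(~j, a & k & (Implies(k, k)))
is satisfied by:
  {a: True, j: True, k: True}
  {a: True, j: True, k: False}
  {j: True, k: True, a: False}
  {j: True, k: False, a: False}
  {a: True, k: True, j: False}


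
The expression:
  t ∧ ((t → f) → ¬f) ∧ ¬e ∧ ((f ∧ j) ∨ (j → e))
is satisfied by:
  {t: True, e: False, f: False, j: False}


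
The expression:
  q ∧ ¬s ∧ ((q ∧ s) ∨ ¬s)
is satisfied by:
  {q: True, s: False}


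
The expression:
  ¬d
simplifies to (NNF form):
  ¬d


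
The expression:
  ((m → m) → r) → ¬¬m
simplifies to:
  m ∨ ¬r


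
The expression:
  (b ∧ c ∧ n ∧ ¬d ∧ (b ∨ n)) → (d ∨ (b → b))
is always true.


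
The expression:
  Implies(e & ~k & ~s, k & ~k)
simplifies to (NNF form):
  k | s | ~e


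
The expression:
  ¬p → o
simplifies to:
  o ∨ p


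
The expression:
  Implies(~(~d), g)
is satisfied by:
  {g: True, d: False}
  {d: False, g: False}
  {d: True, g: True}


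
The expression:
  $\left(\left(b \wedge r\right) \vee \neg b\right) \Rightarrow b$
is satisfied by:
  {b: True}


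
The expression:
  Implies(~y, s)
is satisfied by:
  {y: True, s: True}
  {y: True, s: False}
  {s: True, y: False}


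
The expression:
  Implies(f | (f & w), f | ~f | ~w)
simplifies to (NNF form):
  True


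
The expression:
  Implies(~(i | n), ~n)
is always true.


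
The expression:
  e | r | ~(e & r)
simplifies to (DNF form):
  True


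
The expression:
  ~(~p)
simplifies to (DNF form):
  p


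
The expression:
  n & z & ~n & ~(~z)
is never true.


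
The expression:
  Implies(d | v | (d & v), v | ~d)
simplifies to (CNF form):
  v | ~d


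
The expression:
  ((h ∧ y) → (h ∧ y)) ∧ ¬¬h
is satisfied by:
  {h: True}


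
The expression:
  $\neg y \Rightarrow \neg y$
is always true.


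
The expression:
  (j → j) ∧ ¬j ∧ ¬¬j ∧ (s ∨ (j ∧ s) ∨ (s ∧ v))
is never true.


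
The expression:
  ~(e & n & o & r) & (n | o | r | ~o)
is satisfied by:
  {e: False, o: False, n: False, r: False}
  {r: True, e: False, o: False, n: False}
  {n: True, e: False, o: False, r: False}
  {r: True, n: True, e: False, o: False}
  {o: True, r: False, e: False, n: False}
  {r: True, o: True, e: False, n: False}
  {n: True, o: True, r: False, e: False}
  {r: True, n: True, o: True, e: False}
  {e: True, n: False, o: False, r: False}
  {r: True, e: True, n: False, o: False}
  {n: True, e: True, r: False, o: False}
  {r: True, n: True, e: True, o: False}
  {o: True, e: True, n: False, r: False}
  {r: True, o: True, e: True, n: False}
  {n: True, o: True, e: True, r: False}


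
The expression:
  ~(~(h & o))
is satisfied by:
  {h: True, o: True}


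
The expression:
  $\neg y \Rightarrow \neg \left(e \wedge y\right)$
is always true.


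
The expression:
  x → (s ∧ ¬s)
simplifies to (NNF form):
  ¬x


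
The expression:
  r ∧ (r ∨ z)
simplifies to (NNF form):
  r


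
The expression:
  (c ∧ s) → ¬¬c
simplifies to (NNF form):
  True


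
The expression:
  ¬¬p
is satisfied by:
  {p: True}


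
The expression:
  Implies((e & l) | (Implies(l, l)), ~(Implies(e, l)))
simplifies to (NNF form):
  e & ~l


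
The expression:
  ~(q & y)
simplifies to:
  ~q | ~y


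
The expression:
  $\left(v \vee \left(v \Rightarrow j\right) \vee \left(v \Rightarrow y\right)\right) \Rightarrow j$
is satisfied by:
  {j: True}


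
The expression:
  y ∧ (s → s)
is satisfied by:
  {y: True}


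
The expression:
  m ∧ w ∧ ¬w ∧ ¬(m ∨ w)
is never true.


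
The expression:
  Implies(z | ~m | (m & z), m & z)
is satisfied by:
  {m: True}


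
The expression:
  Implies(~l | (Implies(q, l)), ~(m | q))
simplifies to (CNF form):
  ~m & ~q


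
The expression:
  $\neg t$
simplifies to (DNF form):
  $\neg t$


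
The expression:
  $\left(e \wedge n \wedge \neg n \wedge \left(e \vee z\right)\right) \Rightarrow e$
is always true.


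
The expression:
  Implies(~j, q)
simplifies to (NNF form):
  j | q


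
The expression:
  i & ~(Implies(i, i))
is never true.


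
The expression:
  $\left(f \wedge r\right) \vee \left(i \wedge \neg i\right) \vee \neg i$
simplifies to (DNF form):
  $\left(f \wedge r\right) \vee \neg i$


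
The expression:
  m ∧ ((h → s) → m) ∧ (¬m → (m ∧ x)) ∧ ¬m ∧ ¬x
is never true.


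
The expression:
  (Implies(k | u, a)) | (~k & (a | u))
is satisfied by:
  {a: True, k: False}
  {k: False, a: False}
  {k: True, a: True}


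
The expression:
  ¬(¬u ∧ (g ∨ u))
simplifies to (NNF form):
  u ∨ ¬g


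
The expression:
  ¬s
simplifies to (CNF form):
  ¬s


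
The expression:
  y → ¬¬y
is always true.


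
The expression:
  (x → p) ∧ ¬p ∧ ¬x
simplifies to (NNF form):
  ¬p ∧ ¬x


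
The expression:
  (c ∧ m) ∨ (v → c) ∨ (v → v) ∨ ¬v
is always true.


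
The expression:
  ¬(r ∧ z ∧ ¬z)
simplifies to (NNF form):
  True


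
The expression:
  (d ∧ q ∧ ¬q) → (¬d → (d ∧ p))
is always true.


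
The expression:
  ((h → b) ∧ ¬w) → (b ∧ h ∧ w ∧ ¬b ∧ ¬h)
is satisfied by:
  {w: True, h: True, b: False}
  {w: True, b: False, h: False}
  {w: True, h: True, b: True}
  {w: True, b: True, h: False}
  {h: True, b: False, w: False}


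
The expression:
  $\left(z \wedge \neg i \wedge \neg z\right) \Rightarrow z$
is always true.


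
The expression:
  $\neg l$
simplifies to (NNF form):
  $\neg l$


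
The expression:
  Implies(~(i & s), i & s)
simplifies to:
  i & s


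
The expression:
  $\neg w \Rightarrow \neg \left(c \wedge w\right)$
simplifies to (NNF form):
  $\text{True}$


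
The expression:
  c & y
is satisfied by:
  {c: True, y: True}


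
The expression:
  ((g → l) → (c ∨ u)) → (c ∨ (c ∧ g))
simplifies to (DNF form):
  c ∨ (l ∧ ¬u) ∨ (¬g ∧ ¬u)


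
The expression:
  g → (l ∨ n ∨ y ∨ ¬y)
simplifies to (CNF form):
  True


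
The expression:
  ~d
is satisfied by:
  {d: False}


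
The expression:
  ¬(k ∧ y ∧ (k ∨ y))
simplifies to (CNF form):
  ¬k ∨ ¬y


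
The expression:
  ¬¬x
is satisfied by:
  {x: True}


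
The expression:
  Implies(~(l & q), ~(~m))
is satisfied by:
  {q: True, m: True, l: True}
  {q: True, m: True, l: False}
  {m: True, l: True, q: False}
  {m: True, l: False, q: False}
  {q: True, l: True, m: False}


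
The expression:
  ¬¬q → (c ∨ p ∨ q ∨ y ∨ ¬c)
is always true.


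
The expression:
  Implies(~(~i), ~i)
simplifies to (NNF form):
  ~i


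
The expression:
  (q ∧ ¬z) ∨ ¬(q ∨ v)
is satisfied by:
  {v: False, z: False, q: False}
  {q: True, v: False, z: False}
  {z: True, v: False, q: False}
  {q: True, v: True, z: False}


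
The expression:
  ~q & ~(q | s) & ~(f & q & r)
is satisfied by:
  {q: False, s: False}


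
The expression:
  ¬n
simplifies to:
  ¬n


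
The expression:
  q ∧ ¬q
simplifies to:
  False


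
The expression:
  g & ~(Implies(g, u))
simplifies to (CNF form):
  g & ~u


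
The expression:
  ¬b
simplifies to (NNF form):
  ¬b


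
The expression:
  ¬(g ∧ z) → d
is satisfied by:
  {d: True, z: True, g: True}
  {d: True, z: True, g: False}
  {d: True, g: True, z: False}
  {d: True, g: False, z: False}
  {z: True, g: True, d: False}


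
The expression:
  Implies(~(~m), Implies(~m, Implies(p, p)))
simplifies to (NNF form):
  True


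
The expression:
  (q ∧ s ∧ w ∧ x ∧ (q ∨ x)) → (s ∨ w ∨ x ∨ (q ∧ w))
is always true.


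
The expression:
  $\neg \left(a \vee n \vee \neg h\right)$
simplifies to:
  $h \wedge \neg a \wedge \neg n$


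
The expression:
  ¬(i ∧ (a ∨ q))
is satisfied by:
  {q: False, i: False, a: False}
  {a: True, q: False, i: False}
  {q: True, a: False, i: False}
  {a: True, q: True, i: False}
  {i: True, a: False, q: False}


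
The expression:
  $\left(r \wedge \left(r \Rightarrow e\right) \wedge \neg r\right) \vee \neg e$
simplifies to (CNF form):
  $\neg e$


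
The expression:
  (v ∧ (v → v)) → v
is always true.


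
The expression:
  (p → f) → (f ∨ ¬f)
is always true.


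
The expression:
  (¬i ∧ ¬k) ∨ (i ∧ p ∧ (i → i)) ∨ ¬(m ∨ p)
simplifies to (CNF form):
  (i ∨ ¬i ∨ ¬m) ∧ (i ∨ ¬i ∨ ¬p) ∧ (i ∨ ¬k ∨ ¬m) ∧ (i ∨ ¬k ∨ ¬p) ∧ (p ∨ ¬i ∨ ¬m) ∧ (p ∨ ¬i ∨ ¬p) ∧ (p ∨ ¬k ∨ ¬m) ∧ (p ∨ ¬k ∨ ¬p)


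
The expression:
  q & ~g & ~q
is never true.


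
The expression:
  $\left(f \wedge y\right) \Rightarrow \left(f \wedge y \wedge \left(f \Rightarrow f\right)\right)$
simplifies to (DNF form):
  $\text{True}$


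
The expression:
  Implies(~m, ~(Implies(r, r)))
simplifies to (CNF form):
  m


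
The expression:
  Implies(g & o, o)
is always true.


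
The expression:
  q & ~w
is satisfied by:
  {q: True, w: False}


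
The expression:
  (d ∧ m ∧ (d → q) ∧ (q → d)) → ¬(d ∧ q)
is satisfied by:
  {m: False, q: False, d: False}
  {d: True, m: False, q: False}
  {q: True, m: False, d: False}
  {d: True, q: True, m: False}
  {m: True, d: False, q: False}
  {d: True, m: True, q: False}
  {q: True, m: True, d: False}


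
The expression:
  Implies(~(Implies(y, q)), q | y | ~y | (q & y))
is always true.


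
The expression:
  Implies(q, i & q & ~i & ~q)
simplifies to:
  ~q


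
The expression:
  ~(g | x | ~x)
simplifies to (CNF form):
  False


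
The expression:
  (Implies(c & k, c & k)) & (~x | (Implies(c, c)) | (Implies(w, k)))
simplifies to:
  True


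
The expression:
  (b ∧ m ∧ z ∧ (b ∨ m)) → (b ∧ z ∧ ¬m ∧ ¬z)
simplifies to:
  ¬b ∨ ¬m ∨ ¬z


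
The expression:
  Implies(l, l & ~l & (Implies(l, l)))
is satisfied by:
  {l: False}


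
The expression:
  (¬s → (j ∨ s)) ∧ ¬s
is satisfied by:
  {j: True, s: False}


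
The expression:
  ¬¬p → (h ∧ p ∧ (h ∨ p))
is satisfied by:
  {h: True, p: False}
  {p: False, h: False}
  {p: True, h: True}


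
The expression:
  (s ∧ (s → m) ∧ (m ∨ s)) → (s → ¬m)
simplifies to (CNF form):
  ¬m ∨ ¬s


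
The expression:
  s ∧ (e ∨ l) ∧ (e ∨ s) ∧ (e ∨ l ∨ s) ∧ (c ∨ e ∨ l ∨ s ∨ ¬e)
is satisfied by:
  {l: True, e: True, s: True}
  {l: True, s: True, e: False}
  {e: True, s: True, l: False}


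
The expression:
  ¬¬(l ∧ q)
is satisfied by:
  {q: True, l: True}


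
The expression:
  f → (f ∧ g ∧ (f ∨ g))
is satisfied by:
  {g: True, f: False}
  {f: False, g: False}
  {f: True, g: True}


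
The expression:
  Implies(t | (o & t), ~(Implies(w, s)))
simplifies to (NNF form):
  ~t | (w & ~s)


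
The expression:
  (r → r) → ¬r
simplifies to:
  ¬r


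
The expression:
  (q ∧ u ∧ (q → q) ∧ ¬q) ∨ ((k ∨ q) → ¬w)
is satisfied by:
  {q: False, w: False, k: False}
  {k: True, q: False, w: False}
  {q: True, k: False, w: False}
  {k: True, q: True, w: False}
  {w: True, k: False, q: False}


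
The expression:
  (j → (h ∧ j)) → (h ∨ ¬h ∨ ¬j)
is always true.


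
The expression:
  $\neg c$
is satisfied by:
  {c: False}


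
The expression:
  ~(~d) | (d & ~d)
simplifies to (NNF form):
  d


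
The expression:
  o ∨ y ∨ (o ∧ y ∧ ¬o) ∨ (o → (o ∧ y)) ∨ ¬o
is always true.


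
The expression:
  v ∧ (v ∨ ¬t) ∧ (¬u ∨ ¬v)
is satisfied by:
  {v: True, u: False}


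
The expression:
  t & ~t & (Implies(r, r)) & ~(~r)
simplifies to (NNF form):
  False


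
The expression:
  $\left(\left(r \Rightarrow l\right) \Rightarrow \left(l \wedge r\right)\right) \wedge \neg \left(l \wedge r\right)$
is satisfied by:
  {r: True, l: False}


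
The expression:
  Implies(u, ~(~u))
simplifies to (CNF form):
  True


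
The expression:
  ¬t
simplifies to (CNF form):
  ¬t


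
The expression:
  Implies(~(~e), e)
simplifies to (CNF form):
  True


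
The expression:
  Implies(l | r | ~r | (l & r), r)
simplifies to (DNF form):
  r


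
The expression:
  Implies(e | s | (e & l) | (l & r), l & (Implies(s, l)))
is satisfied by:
  {l: True, e: False, s: False}
  {l: True, s: True, e: False}
  {l: True, e: True, s: False}
  {l: True, s: True, e: True}
  {s: False, e: False, l: False}


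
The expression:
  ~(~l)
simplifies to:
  l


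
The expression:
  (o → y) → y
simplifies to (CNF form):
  o ∨ y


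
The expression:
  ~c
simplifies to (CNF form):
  ~c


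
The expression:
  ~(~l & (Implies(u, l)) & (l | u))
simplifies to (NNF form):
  True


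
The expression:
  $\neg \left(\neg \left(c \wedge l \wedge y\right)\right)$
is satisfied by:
  {c: True, y: True, l: True}


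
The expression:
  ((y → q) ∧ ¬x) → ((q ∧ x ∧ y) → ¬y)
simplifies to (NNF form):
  True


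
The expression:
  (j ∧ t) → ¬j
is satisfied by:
  {t: False, j: False}
  {j: True, t: False}
  {t: True, j: False}


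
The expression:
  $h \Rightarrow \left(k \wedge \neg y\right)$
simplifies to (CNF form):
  $\left(k \vee \neg h\right) \wedge \left(\neg h \vee \neg y\right)$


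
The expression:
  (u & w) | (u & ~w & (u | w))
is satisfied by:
  {u: True}


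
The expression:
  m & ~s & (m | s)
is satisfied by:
  {m: True, s: False}


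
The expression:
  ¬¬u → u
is always true.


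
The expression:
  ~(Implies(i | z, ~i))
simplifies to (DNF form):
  i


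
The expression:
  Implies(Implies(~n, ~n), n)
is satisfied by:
  {n: True}


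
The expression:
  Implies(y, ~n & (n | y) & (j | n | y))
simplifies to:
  ~n | ~y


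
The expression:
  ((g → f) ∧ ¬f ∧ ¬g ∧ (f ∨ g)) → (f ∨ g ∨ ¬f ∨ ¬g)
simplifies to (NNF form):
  True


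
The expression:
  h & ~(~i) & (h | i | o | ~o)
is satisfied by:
  {h: True, i: True}


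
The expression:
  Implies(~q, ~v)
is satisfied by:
  {q: True, v: False}
  {v: False, q: False}
  {v: True, q: True}


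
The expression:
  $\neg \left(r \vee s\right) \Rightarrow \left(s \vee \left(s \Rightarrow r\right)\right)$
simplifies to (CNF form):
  $\text{True}$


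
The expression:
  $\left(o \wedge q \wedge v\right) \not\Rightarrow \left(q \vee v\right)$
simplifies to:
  $\text{False}$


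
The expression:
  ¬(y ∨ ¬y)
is never true.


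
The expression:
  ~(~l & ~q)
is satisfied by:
  {q: True, l: True}
  {q: True, l: False}
  {l: True, q: False}


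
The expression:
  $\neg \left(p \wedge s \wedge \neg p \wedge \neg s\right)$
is always true.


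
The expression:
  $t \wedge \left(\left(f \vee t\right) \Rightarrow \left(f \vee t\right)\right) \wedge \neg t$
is never true.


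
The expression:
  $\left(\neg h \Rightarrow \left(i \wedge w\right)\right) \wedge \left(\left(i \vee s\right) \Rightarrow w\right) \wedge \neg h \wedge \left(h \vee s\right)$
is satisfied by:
  {i: True, w: True, s: True, h: False}


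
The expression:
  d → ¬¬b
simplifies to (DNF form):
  b ∨ ¬d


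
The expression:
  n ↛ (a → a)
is never true.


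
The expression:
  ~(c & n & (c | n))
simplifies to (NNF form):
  ~c | ~n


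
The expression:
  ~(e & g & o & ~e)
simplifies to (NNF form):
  True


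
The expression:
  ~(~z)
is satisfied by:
  {z: True}


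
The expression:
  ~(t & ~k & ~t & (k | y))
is always true.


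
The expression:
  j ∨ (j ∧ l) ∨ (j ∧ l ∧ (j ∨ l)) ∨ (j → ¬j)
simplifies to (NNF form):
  True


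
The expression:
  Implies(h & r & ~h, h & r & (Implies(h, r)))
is always true.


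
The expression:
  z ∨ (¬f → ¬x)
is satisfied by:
  {z: True, f: True, x: False}
  {z: True, f: False, x: False}
  {f: True, z: False, x: False}
  {z: False, f: False, x: False}
  {x: True, z: True, f: True}
  {x: True, z: True, f: False}
  {x: True, f: True, z: False}


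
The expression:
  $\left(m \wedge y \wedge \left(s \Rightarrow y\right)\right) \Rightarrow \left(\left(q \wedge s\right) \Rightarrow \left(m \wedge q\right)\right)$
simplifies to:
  $\text{True}$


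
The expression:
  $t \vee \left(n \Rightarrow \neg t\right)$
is always true.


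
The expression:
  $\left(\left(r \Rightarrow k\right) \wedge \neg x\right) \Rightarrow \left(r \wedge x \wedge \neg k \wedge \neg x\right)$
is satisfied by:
  {r: True, x: True, k: False}
  {x: True, k: False, r: False}
  {r: True, x: True, k: True}
  {x: True, k: True, r: False}
  {r: True, k: False, x: False}


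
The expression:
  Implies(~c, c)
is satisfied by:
  {c: True}


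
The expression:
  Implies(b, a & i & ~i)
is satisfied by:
  {b: False}


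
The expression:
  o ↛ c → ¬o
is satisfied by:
  {c: True, o: False}
  {o: False, c: False}
  {o: True, c: True}


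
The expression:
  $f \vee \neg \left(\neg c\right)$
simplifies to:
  $c \vee f$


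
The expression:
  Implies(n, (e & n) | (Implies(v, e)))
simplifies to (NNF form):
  e | ~n | ~v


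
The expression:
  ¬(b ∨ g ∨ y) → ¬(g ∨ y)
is always true.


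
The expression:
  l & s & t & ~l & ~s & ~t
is never true.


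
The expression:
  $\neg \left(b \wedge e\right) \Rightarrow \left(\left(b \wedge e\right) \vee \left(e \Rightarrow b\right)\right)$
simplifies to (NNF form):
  $b \vee \neg e$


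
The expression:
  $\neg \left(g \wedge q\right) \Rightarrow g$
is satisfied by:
  {g: True}


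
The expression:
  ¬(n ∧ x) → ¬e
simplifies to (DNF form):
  (n ∧ x) ∨ ¬e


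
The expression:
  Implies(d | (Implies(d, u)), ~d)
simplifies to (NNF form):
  ~d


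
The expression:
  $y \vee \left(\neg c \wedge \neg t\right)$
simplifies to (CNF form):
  $\left(y \vee \neg c\right) \wedge \left(y \vee \neg t\right)$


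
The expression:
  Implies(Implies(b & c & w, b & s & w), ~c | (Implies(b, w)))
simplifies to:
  w | ~b | ~c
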